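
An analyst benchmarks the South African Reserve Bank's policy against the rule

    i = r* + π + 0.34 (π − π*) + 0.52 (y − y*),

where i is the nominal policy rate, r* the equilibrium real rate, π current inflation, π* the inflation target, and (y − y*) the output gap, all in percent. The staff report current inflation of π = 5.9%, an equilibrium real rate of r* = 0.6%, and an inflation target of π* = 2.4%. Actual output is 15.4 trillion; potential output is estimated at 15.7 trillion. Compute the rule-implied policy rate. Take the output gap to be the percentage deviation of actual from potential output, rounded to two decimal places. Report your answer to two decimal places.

Output gap = 100 × (15.4 − 15.7) / 15.7 = -1.91%.
i = 0.60 + 5.90 + 0.34 × (5.90 − 2.40) + 0.52 × (-1.91)
   = 0.60 + 5.9 + 1.19 − 0.9932 = 6.70

6.70%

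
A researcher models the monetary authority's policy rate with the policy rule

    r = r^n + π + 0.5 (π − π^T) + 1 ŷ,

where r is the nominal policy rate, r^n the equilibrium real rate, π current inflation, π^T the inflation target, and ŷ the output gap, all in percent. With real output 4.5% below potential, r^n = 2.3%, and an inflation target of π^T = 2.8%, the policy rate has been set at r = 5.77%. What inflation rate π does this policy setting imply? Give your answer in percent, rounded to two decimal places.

6.25%

Output 4.5% below potential → ŷ = -4.5.
Collecting π: r = r^n + (1 + 0.5) π − 0.5 π^T + 1 ŷ
1.5 π = 5.77 − 2.3 + 0.5 × 2.8 − 1 × (-4.5) = 9.37
π = 9.37 / 1.5 = 6.25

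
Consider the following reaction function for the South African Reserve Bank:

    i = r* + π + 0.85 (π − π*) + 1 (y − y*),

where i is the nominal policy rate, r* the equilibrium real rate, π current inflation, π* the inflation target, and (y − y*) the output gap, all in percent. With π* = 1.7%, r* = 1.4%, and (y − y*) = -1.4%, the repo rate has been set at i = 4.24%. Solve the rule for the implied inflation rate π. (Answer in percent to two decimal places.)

Collecting π: i = r* + (1 + 0.85) π − 0.85 π* + 1 (y − y*)
1.85 π = 4.24 − 1.4 + 0.85 × 1.7 − 1 × (-1.4) = 5.685
π = 5.685 / 1.85 = 3.07

3.07%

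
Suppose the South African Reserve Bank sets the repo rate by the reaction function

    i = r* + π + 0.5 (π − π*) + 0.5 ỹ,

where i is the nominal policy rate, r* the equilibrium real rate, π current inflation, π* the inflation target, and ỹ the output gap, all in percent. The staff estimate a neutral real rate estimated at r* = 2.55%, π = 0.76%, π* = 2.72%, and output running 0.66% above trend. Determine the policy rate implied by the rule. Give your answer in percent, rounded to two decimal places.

Output 0.66% above potential → ỹ = 0.66.
i = 2.55 + 0.76 + 0.5 × (0.76 − 2.72) + 0.5 × 0.66
   = 2.55 + 0.76 − 0.98 + 0.33 = 2.66

2.66%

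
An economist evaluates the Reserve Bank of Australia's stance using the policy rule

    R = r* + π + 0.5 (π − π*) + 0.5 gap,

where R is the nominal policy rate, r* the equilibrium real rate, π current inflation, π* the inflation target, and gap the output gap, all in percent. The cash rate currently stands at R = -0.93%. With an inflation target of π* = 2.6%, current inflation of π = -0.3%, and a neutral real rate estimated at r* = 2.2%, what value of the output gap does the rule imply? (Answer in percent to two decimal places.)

0.5 gap = -0.93 − 2.2 − (-0.3) − 0.5 × ((-0.3) − 2.6) = -1.38
gap = -1.38 / 0.5 = -2.76

-2.76%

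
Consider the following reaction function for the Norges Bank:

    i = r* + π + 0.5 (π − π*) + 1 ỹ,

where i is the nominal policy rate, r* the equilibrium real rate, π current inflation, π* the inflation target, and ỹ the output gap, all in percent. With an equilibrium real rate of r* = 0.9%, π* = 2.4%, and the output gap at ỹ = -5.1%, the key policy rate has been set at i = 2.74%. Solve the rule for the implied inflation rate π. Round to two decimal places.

5.43%

Collecting π: i = r* + (1 + 0.5) π − 0.5 π* + 1 ỹ
1.5 π = 2.74 − 0.9 + 0.5 × 2.4 − 1 × (-5.1) = 8.14
π = 8.14 / 1.5 = 5.43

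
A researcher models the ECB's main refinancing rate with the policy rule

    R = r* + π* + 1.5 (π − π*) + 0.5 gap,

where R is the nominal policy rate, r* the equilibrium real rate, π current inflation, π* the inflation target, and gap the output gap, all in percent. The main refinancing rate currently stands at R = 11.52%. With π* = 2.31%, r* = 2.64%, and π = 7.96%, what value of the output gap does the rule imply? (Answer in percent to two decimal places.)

-3.81%

0.5 gap = 11.52 − 2.64 − 2.31 − 1.5 × (7.96 − 2.31) = -1.905
gap = -1.905 / 0.5 = -3.81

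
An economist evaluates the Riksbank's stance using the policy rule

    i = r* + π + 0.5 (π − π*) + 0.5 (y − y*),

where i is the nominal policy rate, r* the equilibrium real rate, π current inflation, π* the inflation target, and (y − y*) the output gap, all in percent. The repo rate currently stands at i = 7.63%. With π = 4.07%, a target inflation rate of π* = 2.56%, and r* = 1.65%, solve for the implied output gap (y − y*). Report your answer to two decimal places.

0.5 (y − y*) = 7.63 − 1.65 − 4.07 − 0.5 × (4.07 − 2.56) = 1.155
(y − y*) = 1.155 / 0.5 = 2.31

2.31%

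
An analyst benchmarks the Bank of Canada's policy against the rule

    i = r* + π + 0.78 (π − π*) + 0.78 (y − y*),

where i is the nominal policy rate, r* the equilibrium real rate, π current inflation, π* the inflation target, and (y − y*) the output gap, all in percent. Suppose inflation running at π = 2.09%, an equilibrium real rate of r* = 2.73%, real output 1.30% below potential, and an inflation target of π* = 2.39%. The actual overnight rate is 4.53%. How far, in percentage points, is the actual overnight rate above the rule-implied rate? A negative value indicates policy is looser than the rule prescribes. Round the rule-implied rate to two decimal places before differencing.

Output 1.30% below potential → (y − y*) = -1.30.
i = 2.73 + 2.09 + 0.78 × (2.09 − 2.39) + 0.78 × (-1.30)
   = 2.73 + 2.09 − 0.234 − 1.014 = 3.57
Deviation = 4.53 − 3.57 = 0.96 pp.

0.96 pp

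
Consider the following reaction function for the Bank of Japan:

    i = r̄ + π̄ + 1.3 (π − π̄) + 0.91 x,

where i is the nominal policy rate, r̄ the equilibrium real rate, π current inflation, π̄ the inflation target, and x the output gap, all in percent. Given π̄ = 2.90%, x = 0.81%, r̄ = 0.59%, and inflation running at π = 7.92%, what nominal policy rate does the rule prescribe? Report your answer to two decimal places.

10.75%

i = 0.59 + 2.90 + 1.3 × (7.92 − 2.90) + 0.91 × 0.81
   = 0.59 + 2.9 + 6.526 + 0.7371 = 10.75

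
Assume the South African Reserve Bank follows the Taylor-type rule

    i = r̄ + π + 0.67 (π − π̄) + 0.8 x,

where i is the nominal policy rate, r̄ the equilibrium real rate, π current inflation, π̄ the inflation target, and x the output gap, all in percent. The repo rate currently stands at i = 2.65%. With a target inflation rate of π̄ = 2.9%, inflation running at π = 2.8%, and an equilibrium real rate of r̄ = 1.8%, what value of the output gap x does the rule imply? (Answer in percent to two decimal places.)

0.8 x = 2.65 − 1.8 − 2.8 − 0.67 × (2.8 − 2.9) = -1.883
x = -1.883 / 0.8 = -2.35

-2.35%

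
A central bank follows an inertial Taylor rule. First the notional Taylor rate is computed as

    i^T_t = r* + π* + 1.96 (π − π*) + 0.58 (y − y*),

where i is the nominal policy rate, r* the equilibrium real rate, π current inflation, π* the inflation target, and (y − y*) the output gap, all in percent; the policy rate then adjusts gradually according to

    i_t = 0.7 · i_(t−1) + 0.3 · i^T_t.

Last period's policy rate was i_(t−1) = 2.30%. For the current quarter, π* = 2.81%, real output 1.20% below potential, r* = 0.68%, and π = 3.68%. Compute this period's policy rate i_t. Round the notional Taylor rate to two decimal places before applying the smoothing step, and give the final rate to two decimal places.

Output 1.20% below potential → (y − y*) = -1.20.
i^T_t = 0.68 + 2.81 + 1.96 × (3.68 − 2.81) + 0.58 × (-1.20)
   = 0.68 + 2.81 + 1.7052 − 0.696 = 4.50
i_t = 0.7 × 2.30 + 0.3 × 4.50 = 1.61 + 1.35 = 2.96

2.96%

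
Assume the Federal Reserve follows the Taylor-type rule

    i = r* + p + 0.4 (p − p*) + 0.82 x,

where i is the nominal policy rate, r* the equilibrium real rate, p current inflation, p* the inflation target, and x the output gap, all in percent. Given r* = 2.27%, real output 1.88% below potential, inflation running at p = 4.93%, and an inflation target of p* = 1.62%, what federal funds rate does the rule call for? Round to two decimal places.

Output 1.88% below potential → x = -1.88.
i = 2.27 + 4.93 + 0.4 × (4.93 − 1.62) + 0.82 × (-1.88)
   = 2.27 + 4.93 + 1.324 − 1.5416 = 6.98

6.98%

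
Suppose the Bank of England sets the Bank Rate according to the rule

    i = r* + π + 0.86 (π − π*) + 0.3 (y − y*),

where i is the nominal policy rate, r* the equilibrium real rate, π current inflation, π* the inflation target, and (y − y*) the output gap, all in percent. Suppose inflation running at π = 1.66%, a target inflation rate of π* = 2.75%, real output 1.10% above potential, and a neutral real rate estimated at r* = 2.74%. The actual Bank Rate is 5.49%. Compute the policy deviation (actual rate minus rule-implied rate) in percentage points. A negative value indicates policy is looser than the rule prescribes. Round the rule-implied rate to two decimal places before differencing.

Output 1.10% above potential → (y − y*) = 1.10.
i = 2.74 + 1.66 + 0.86 × (1.66 − 2.75) + 0.3 × 1.10
   = 2.74 + 1.66 − 0.9374 + 0.33 = 3.79
Deviation = 5.49 − 3.79 = 1.70 pp.

1.70 pp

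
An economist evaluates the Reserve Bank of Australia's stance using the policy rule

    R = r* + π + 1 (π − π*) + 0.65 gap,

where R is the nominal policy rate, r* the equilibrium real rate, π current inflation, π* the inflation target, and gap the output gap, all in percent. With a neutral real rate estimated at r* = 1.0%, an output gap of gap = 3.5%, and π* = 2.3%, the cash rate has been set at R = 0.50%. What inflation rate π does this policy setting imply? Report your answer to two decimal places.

-0.24%

Collecting π: R = r* + (1 + 1) π − 1 π* + 0.65 gap
2 π = 0.50 − 1.0 + 1 × 2.3 − 0.65 × 3.5 = -0.475
π = -0.475 / 2 = -0.24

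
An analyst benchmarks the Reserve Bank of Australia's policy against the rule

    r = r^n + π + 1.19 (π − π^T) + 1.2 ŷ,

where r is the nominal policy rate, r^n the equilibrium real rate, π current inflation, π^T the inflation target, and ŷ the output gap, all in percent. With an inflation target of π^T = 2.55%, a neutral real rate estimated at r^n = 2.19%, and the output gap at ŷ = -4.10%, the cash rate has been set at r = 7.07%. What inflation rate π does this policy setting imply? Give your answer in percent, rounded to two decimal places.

Collecting π: r = r^n + (1 + 1.19) π − 1.19 π^T + 1.2 ŷ
2.19 π = 7.07 − 2.19 + 1.19 × 2.55 − 1.2 × (-4.10) = 12.8345
π = 12.8345 / 2.19 = 5.86

5.86%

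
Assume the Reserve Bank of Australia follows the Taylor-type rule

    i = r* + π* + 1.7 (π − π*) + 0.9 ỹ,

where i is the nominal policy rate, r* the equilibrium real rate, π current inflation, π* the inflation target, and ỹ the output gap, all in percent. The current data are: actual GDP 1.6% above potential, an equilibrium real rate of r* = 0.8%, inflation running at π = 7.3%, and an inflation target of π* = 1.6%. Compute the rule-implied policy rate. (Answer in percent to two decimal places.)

13.53%

Output 1.6% above potential → ỹ = 1.6.
i = 0.8 + 1.6 + 1.7 × (7.3 − 1.6) + 0.9 × 1.6
   = 0.8 + 1.6 + 9.69 + 1.44 = 13.53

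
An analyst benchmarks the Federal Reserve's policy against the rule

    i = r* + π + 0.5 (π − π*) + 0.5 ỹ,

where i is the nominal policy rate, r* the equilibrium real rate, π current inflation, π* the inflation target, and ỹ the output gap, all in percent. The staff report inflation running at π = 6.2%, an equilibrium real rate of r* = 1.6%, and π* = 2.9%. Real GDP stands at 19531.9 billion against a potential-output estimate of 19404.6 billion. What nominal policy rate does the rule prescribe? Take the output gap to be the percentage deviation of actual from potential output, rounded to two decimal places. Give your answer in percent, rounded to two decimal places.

9.78%

Output gap = 100 × (19531.9 − 19404.6) / 19404.6 = 0.66%.
i = 1.60 + 6.20 + 0.5 × (6.20 − 2.90) + 0.5 × 0.66
   = 1.60 + 6.2 + 1.65 + 0.33 = 9.78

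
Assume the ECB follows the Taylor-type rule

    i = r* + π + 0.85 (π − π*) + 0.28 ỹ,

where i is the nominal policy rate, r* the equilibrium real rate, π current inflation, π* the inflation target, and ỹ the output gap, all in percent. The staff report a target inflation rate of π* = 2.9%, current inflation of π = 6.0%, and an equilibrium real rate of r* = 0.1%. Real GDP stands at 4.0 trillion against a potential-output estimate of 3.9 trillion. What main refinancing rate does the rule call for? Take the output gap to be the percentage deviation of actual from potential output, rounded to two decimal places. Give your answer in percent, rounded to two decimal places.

9.45%

Output gap = 100 × (4.0 − 3.9) / 3.9 = 2.56%.
i = 0.10 + 6.00 + 0.85 × (6.00 − 2.90) + 0.28 × 2.56
   = 0.10 + 6 + 2.635 + 0.7168 = 9.45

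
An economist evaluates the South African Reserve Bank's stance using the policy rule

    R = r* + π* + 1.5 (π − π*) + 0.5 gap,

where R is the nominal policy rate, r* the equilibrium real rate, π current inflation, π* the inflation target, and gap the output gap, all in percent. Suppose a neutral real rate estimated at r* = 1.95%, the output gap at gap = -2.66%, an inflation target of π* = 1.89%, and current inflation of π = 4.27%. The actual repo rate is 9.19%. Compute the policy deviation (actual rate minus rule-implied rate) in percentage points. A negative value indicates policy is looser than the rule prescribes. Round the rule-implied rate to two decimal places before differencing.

3.11 pp

R = 1.95 + 1.89 + 1.5 × (4.27 − 1.89) + 0.5 × (-2.66)
   = 1.95 + 1.89 + 3.57 − 1.33 = 6.08
Deviation = 9.19 − 6.08 = 3.11 pp.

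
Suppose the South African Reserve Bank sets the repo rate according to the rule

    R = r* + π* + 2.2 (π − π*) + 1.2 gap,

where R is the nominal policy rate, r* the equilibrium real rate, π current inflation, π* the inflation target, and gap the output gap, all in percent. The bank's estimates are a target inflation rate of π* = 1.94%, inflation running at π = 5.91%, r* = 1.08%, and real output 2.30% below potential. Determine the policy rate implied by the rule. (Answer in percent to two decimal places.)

8.99%

Output 2.30% below potential → gap = -2.30.
R = 1.08 + 1.94 + 2.2 × (5.91 − 1.94) + 1.2 × (-2.30)
   = 1.08 + 1.94 + 8.734 − 2.76 = 8.99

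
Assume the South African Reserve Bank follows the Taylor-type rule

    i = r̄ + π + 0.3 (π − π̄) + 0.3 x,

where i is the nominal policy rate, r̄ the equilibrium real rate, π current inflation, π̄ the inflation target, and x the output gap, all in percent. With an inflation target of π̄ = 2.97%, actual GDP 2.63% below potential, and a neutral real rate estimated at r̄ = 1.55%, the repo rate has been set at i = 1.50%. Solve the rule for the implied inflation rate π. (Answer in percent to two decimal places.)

Output 2.63% below potential → x = -2.63.
Collecting π: i = r̄ + (1 + 0.3) π − 0.3 π̄ + 0.3 x
1.3 π = 1.50 − 1.55 + 0.3 × 2.97 − 0.3 × (-2.63) = 1.63
π = 1.63 / 1.3 = 1.25

1.25%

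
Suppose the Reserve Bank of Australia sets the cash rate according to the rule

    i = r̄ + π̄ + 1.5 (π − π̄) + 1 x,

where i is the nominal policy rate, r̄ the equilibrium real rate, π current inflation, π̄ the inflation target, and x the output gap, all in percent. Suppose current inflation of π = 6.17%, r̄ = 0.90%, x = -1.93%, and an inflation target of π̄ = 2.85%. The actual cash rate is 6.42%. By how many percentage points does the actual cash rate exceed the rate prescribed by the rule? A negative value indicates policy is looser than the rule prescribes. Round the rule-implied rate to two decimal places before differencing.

-0.38 pp

i = 0.90 + 2.85 + 1.5 × (6.17 − 2.85) + 1 × (-1.93)
   = 0.90 + 2.85 + 4.98 − 1.93 = 6.80
Deviation = 6.42 − 6.80 = -0.38 pp.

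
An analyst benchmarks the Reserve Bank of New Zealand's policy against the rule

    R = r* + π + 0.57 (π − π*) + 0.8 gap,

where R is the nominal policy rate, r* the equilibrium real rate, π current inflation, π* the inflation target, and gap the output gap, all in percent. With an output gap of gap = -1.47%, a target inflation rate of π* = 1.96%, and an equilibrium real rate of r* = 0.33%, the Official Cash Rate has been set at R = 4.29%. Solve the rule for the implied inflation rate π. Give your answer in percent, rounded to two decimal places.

3.98%

Collecting π: R = r* + (1 + 0.57) π − 0.57 π* + 0.8 gap
1.57 π = 4.29 − 0.33 + 0.57 × 1.96 − 0.8 × (-1.47) = 6.2532
π = 6.2532 / 1.57 = 3.98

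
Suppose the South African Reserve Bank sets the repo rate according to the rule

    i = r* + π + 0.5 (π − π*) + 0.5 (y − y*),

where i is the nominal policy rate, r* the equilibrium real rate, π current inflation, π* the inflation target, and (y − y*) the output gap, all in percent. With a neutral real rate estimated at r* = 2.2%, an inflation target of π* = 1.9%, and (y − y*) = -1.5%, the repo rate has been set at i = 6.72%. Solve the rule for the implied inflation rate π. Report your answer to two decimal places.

Collecting π: i = r* + (1 + 0.5) π − 0.5 π* + 0.5 (y − y*)
1.5 π = 6.72 − 2.2 + 0.5 × 1.9 − 0.5 × (-1.5) = 6.22
π = 6.22 / 1.5 = 4.15

4.15%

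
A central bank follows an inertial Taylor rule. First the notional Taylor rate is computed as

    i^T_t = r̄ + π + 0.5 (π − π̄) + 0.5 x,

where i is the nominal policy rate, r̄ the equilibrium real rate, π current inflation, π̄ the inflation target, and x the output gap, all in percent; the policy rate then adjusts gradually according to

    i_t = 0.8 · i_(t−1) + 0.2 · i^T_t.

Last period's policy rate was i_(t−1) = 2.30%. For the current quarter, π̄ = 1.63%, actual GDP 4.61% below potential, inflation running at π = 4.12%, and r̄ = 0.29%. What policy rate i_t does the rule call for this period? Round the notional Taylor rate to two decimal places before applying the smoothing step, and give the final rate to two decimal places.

2.51%

Output 4.61% below potential → x = -4.61.
i^T_t = 0.29 + 4.12 + 0.5 × (4.12 − 1.63) + 0.5 × (-4.61)
   = 0.29 + 4.12 + 1.245 − 2.305 = 3.35
i_t = 0.8 × 2.30 + 0.2 × 3.35 = 1.84 + 0.67 = 2.51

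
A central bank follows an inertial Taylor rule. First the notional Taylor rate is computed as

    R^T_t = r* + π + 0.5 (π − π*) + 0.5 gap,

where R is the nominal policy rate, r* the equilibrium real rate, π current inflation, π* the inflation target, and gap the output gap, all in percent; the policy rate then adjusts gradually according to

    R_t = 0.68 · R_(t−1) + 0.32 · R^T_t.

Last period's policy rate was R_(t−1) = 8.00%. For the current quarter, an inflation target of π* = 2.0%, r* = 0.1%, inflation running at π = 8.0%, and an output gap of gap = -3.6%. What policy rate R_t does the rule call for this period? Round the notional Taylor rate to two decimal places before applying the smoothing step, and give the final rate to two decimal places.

R^T_t = 0.1 + 8.0 + 0.5 × (8.0 − 2.0) + 0.5 × (-3.6)
   = 0.1 + 8 + 3 − 1.8 = 9.30
R_t = 0.68 × 8.00 + 0.32 × 9.30 = 5.44 + 2.976 = 8.42

8.42%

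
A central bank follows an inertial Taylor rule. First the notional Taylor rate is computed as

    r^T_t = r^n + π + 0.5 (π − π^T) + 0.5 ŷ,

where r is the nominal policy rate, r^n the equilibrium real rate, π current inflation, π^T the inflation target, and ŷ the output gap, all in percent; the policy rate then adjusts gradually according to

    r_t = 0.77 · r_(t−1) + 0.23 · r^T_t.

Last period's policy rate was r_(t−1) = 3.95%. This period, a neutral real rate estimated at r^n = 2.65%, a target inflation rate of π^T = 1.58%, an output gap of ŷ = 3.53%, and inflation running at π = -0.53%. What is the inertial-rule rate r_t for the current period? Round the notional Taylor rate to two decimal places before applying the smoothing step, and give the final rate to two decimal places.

r^T_t = 2.65 + (-0.53) + 0.5 × (-0.53 − 1.58) + 0.5 × 3.53
   = 2.65 − 0.53 − 1.055 + 1.765 = 2.83
r_t = 0.77 × 3.95 + 0.23 × 2.83 = 3.0415 + 0.6509 = 3.69

3.69%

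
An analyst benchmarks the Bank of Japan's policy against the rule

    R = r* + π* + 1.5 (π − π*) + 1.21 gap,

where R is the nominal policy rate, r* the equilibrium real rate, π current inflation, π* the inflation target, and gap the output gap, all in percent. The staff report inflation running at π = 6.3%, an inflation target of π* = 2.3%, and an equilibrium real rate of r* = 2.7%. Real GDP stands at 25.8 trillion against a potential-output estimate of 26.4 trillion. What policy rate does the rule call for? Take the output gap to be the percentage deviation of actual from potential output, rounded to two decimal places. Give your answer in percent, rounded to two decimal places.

8.25%

Output gap = 100 × (25.8 − 26.4) / 26.4 = -2.27%.
R = 2.70 + 2.30 + 1.5 × (6.30 − 2.30) + 1.21 × (-2.27)
   = 2.70 + 2.3 + 6 − 2.7467 = 8.25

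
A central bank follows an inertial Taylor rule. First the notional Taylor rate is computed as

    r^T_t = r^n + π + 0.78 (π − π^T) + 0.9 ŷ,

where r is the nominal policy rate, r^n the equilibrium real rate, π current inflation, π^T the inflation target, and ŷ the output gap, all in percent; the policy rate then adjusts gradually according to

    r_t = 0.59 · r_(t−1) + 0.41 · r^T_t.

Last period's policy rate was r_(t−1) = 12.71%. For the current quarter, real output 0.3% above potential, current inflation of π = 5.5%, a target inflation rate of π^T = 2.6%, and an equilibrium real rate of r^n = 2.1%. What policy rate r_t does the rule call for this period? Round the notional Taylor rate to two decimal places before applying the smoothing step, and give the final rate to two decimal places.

Output 0.3% above potential → ŷ = 0.3.
r^T_t = 2.1 + 5.5 + 0.78 × (5.5 − 2.6) + 0.9 × 0.3
   = 2.1 + 5.5 + 2.262 + 0.27 = 10.13
r_t = 0.59 × 12.71 + 0.41 × 10.13 = 7.4989 + 4.1533 = 11.65

11.65%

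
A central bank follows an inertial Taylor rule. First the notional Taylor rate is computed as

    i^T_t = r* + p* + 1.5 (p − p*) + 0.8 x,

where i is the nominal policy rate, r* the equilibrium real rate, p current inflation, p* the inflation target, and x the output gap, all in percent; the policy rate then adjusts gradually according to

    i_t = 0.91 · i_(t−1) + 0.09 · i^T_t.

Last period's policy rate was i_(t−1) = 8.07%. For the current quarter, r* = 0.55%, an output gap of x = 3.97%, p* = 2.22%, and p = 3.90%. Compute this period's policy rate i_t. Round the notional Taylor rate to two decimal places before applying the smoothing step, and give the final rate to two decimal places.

i^T_t = 0.55 + 2.22 + 1.5 × (3.90 − 2.22) + 0.8 × 3.97
   = 0.55 + 2.22 + 2.52 + 3.176 = 8.47
i_t = 0.91 × 8.07 + 0.09 × 8.47 = 7.3437 + 0.7623 = 8.11

8.11%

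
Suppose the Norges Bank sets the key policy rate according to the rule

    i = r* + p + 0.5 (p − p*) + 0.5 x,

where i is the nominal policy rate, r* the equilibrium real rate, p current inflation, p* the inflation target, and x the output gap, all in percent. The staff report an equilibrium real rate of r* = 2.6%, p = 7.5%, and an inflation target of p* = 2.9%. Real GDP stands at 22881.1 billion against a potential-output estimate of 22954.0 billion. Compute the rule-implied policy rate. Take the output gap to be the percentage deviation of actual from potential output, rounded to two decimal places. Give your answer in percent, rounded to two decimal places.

Output gap = 100 × (22881.1 − 22954.0) / 22954.0 = -0.32%.
i = 2.60 + 7.50 + 0.5 × (7.50 − 2.90) + 0.5 × (-0.32)
   = 2.60 + 7.5 + 2.3 − 0.16 = 12.24

12.24%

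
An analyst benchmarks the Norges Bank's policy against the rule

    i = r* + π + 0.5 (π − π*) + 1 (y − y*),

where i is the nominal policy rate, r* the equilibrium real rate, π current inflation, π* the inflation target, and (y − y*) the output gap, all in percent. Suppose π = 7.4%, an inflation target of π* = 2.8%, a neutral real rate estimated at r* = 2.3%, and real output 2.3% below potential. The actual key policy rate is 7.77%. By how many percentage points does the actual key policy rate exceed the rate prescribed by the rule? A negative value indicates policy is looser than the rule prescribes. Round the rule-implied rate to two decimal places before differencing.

Output 2.3% below potential → (y − y*) = -2.3.
i = 2.3 + 7.4 + 0.5 × (7.4 − 2.8) + 1 × (-2.3)
   = 2.3 + 7.4 + 2.3 − 2.3 = 9.70
Deviation = 7.77 − 9.70 = -1.93 pp.

-1.93 pp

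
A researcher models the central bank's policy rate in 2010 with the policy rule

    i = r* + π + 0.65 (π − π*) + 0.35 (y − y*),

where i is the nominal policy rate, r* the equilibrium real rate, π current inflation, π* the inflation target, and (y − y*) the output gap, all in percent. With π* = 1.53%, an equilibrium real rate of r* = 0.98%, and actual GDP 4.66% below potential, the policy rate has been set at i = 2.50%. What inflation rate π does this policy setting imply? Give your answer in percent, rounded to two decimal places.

Output 4.66% below potential → (y − y*) = -4.66.
Collecting π: i = r* + (1 + 0.65) π − 0.65 π* + 0.35 (y − y*)
1.65 π = 2.50 − 0.98 + 0.65 × 1.53 − 0.35 × (-4.66) = 4.1455
π = 4.1455 / 1.65 = 2.51

2.51%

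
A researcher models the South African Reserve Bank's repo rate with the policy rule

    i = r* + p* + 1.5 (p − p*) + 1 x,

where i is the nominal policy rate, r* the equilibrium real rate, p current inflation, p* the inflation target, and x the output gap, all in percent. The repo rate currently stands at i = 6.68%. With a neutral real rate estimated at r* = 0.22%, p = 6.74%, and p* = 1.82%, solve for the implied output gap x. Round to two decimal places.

1 x = 6.68 − 0.22 − 1.82 − 1.5 × (6.74 − 1.82) = -2.74
x = -2.74 / 1 = -2.74

-2.74%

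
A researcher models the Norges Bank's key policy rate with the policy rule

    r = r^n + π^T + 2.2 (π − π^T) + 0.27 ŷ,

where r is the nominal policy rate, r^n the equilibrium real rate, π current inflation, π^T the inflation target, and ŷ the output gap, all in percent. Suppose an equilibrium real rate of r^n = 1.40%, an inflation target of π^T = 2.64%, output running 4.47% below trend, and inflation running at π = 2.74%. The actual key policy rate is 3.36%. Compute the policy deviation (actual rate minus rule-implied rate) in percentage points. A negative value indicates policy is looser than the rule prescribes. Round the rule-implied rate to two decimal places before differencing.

Output 4.47% below potential → ŷ = -4.47.
r = 1.40 + 2.64 + 2.2 × (2.74 − 2.64) + 0.27 × (-4.47)
   = 1.40 + 2.64 + 0.22 − 1.2069 = 3.05
Deviation = 3.36 − 3.05 = 0.31 pp.

0.31 pp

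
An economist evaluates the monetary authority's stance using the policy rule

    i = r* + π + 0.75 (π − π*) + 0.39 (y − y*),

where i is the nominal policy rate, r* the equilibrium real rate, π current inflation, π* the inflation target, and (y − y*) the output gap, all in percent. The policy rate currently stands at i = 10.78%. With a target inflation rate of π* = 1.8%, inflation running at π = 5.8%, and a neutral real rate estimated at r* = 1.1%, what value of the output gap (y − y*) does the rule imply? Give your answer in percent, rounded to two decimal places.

2.26%

0.39 (y − y*) = 10.78 − 1.1 − 5.8 − 0.75 × (5.8 − 1.8) = 0.88
(y − y*) = 0.88 / 0.39 = 2.26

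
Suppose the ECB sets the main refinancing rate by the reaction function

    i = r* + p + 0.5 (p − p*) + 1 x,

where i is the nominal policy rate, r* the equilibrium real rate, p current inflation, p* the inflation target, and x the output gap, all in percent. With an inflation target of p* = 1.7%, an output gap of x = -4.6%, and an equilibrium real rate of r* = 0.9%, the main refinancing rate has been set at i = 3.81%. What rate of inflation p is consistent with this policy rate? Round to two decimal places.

5.57%

Collecting p: i = r* + (1 + 0.5) p − 0.5 p* + 1 x
1.5 p = 3.81 − 0.9 + 0.5 × 1.7 − 1 × (-4.6) = 8.36
p = 8.36 / 1.5 = 5.57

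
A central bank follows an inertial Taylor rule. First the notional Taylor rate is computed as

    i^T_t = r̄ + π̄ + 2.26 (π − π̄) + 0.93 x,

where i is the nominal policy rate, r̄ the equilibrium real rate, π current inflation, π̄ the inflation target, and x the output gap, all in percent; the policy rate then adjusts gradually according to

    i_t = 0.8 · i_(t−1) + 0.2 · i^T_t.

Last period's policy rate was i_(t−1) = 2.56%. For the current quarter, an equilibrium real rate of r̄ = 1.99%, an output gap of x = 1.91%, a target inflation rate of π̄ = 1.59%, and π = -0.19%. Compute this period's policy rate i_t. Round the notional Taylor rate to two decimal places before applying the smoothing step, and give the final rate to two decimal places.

2.31%

i^T_t = 1.99 + 1.59 + 2.26 × (-0.19 − 1.59) + 0.93 × 1.91
   = 1.99 + 1.59 − 4.0228 + 1.7763 = 1.33
i_t = 0.8 × 2.56 + 0.2 × 1.33 = 2.048 + 0.266 = 2.31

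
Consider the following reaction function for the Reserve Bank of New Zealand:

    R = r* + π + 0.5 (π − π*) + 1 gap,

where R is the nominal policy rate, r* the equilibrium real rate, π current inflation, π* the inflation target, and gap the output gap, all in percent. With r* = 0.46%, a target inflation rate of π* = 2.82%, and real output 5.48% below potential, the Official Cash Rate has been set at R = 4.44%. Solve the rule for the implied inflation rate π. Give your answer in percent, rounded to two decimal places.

7.25%

Output 5.48% below potential → gap = -5.48.
Collecting π: R = r* + (1 + 0.5) π − 0.5 π* + 1 gap
1.5 π = 4.44 − 0.46 + 0.5 × 2.82 − 1 × (-5.48) = 10.87
π = 10.87 / 1.5 = 7.25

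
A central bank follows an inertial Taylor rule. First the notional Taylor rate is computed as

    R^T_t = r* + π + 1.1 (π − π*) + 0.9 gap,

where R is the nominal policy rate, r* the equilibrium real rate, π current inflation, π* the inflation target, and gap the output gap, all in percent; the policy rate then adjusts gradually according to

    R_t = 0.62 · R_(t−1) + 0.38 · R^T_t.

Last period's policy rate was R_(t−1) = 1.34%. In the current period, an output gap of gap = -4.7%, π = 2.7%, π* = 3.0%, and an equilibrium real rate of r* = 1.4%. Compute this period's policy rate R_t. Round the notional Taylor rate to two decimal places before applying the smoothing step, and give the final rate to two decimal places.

0.66%

R^T_t = 1.4 + 2.7 + 1.1 × (2.7 − 3.0) + 0.9 × (-4.7)
   = 1.4 + 2.7 − 0.33 − 4.23 = -0.46
R_t = 0.62 × 1.34 + 0.38 × (-0.46) = 0.8308 − 0.1748 = 0.66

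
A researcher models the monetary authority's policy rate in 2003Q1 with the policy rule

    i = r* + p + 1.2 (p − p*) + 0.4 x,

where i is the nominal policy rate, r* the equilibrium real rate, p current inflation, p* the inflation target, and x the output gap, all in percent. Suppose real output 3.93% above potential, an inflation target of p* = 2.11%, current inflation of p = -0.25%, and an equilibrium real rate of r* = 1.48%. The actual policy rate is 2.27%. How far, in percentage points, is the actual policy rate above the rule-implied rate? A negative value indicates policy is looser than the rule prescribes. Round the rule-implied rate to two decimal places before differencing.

2.30 pp

Output 3.93% above potential → x = 3.93.
i = 1.48 + (-0.25) + 1.2 × (-0.25 − 2.11) + 0.4 × 3.93
   = 1.48 − 0.25 − 2.832 + 1.572 = -0.03
Deviation = 2.27 − (-0.03) = 2.30 pp.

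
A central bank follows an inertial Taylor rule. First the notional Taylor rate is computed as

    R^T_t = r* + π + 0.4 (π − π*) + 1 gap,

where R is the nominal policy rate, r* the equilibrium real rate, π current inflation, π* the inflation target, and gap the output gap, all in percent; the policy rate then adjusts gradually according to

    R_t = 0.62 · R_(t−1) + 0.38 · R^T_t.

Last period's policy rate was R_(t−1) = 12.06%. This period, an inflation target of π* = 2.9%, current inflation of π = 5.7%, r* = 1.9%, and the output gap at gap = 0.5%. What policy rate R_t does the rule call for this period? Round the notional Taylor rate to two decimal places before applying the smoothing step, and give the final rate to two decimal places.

10.98%

R^T_t = 1.9 + 5.7 + 0.4 × (5.7 − 2.9) + 1 × 0.5
   = 1.9 + 5.7 + 1.12 + 0.5 = 9.22
R_t = 0.62 × 12.06 + 0.38 × 9.22 = 7.4772 + 3.5036 = 10.98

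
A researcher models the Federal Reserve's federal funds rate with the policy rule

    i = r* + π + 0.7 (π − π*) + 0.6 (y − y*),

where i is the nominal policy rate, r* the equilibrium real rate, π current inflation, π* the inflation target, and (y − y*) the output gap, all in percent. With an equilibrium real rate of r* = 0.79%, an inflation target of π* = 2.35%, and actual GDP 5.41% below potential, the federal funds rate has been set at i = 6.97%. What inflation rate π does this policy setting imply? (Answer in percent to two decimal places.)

6.51%

Output 5.41% below potential → (y − y*) = -5.41.
Collecting π: i = r* + (1 + 0.7) π − 0.7 π* + 0.6 (y − y*)
1.7 π = 6.97 − 0.79 + 0.7 × 2.35 − 0.6 × (-5.41) = 11.071
π = 11.071 / 1.7 = 6.51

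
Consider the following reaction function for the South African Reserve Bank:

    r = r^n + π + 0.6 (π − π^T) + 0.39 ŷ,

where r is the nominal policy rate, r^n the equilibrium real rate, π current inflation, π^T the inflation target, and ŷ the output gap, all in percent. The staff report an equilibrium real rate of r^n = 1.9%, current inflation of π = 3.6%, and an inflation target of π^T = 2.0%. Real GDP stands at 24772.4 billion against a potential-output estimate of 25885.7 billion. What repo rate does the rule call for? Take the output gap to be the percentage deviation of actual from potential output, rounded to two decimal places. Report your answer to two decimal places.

Output gap = 100 × (24772.4 − 25885.7) / 25885.7 = -4.30%.
r = 1.90 + 3.60 + 0.6 × (3.60 − 2.00) + 0.39 × (-4.30)
   = 1.90 + 3.6 + 0.96 − 1.677 = 4.78

4.78%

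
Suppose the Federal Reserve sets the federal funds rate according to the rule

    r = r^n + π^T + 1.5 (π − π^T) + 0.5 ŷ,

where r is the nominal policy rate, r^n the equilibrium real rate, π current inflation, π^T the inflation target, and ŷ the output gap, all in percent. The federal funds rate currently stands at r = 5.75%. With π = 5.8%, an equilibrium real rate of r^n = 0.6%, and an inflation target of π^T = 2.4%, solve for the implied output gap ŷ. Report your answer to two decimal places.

0.5 ŷ = 5.75 − 0.6 − 2.4 − 1.5 × (5.8 − 2.4) = -2.35
ŷ = -2.35 / 0.5 = -4.70

-4.70%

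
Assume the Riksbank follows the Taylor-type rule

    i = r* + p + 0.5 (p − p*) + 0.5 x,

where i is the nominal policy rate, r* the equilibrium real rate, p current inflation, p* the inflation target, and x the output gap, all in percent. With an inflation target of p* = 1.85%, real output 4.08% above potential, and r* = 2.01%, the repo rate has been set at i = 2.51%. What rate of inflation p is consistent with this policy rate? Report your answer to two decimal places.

Output 4.08% above potential → x = 4.08.
Collecting p: i = r* + (1 + 0.5) p − 0.5 p* + 0.5 x
1.5 p = 2.51 − 2.01 + 0.5 × 1.85 − 0.5 × 4.08 = -0.615
p = -0.615 / 1.5 = -0.41

-0.41%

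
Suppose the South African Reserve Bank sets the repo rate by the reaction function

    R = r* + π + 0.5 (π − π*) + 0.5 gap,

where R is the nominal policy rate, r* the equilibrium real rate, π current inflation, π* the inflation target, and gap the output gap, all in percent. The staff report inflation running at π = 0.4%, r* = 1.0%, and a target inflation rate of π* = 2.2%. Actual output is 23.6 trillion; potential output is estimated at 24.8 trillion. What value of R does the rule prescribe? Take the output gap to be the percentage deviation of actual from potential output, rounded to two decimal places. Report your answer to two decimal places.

-1.92%

Output gap = 100 × (23.6 − 24.8) / 24.8 = -4.84%.
R = 1.00 + 0.40 + 0.5 × (0.40 − 2.20) + 0.5 × (-4.84)
   = 1.00 + 0.4 − 0.9 − 2.42 = -1.92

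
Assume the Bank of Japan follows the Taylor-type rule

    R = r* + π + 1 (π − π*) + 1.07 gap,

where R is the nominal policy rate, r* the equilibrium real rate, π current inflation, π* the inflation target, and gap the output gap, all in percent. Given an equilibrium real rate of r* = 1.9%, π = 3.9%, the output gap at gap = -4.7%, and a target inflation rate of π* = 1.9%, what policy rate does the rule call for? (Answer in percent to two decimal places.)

R = 1.9 + 3.9 + 1 × (3.9 − 1.9) + 1.07 × (-4.7)
   = 1.9 + 3.9 + 2 − 5.029 = 2.77

2.77%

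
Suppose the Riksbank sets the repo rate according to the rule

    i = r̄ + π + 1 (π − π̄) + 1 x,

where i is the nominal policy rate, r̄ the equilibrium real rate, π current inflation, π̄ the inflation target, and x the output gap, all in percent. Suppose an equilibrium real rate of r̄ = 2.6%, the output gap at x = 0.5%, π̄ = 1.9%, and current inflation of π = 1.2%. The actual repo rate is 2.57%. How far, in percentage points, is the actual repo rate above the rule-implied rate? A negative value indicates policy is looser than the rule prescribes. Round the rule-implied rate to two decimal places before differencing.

-1.03 pp

i = 2.6 + 1.2 + 1 × (1.2 − 1.9) + 1 × 0.5
   = 2.6 + 1.2 − 0.7 + 0.5 = 3.60
Deviation = 2.57 − 3.60 = -1.03 pp.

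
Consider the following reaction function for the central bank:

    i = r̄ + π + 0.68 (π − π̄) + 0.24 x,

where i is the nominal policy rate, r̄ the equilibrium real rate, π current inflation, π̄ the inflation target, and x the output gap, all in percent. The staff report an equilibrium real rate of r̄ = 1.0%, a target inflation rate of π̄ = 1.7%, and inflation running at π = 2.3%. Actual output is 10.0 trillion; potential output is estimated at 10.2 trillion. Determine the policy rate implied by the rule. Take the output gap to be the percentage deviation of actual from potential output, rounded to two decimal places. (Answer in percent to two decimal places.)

3.24%

Output gap = 100 × (10.0 − 10.2) / 10.2 = -1.96%.
i = 1.00 + 2.30 + 0.68 × (2.30 − 1.70) + 0.24 × (-1.96)
   = 1.00 + 2.3 + 0.408 − 0.4704 = 3.24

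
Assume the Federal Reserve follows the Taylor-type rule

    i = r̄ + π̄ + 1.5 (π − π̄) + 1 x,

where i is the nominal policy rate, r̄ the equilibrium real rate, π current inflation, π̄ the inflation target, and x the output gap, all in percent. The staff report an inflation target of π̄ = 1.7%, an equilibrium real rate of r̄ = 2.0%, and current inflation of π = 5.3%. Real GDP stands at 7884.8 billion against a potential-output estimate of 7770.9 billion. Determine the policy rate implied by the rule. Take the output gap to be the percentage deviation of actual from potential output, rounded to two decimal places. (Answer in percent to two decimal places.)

Output gap = 100 × (7884.8 − 7770.9) / 7770.9 = 1.47%.
i = 2.00 + 1.70 + 1.5 × (5.30 − 1.70) + 1 × 1.47
   = 2.00 + 1.7 + 5.4 + 1.47 = 10.57

10.57%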